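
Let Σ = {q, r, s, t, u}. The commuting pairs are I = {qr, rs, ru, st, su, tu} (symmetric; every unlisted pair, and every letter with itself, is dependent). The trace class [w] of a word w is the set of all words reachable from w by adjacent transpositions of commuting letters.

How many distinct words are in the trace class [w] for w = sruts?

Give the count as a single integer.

30

0(s) covers ∅
1(r) covers ∅
2(u) covers ∅
3(t) covers 1:r
4(s) covers 0:s
floor of heap: 0:s, 1:r, 2:u
completions by unplaced set U, small U first (add the entries for U minus each lowest piece of U):
  |U|=1: {2}:1  {3}:1  {4}:1
  |U|=2: {0,4}:1  {1,3}:1  {2,3}:2  {2,4}:2  {3,4}:2
  |U|=3: {0,2,4}:3  {0,3,4}:3  {1,2,3}:3  {1,3,4}:3  {2,3,4}:6
  start at 0(s): 12
  start at 1(r): 12
  start at 2(u): 6
sum over floor = 30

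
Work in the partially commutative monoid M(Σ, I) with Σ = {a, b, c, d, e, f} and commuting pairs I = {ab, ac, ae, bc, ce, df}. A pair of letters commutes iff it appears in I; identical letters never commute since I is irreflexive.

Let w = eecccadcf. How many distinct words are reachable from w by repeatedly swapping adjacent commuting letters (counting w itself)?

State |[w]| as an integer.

60

0(e) covers ∅
1(e) covers 0:e
2(c) covers ∅
3(c) covers 2:c
4(c) covers 3:c
5(a) covers ∅
6(d) covers 1:e, 4:c, 5:a
7(c) covers 6:d
8(f) covers 7:c
floor of heap: 0:e, 2:c, 5:a
completions by unplaced set U, small U first (add the entries for U minus each lowest piece of U):
  |U|=1: {8}:1
  |U|=2: {7,8}:1
  |U|=3: {6,7,8}:1
  |U|=4: {1,6,7,8}:1  {4,6,7,8}:1  {5,6,7,8}:1
  |U|=5: {0,1,6,7,8}:1  {1,4,6,7,8}:2  {1,5,6,7,8}:2  {3,4,6,7,8}:1  {4,5,6,7,8}:2
  |U|=6: {0,1,4,6,7,8}:3  {0,1,5,6,7,8}:3  {1,3,4,6,7,8}:3  {1,4,5,6,7,8}:6  {2,3,4,6,7,8}:1  {3,4,5,6,7,8}:3
  |U|=7: {0,1,3,4,6,7,8}:6  {0,1,4,5,6,7,8}:12  {1,2,3,4,6,7,8}:4  {1,3,4,5,6,7,8}:12  {2,3,4,5,6,7,8}:4
  start at 0(e): 20
  start at 2(c): 30
  start at 5(a): 10
sum over floor = 60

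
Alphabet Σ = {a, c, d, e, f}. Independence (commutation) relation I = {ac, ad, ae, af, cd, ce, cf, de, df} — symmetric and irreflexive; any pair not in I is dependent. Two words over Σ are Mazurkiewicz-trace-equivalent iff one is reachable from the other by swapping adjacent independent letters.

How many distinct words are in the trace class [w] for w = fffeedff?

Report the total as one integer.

8

0(f) covers ∅
1(f) covers 0:f
2(f) covers 1:f
3(e) covers 2:f
4(e) covers 3:e
5(d) covers ∅
6(f) covers 4:e
7(f) covers 6:f
floor of heap: 0:f, 5:d
completions by unplaced set U, small U first (add the entries for U minus each lowest piece of U):
  |U|=1: {5}:1  {7}:1
  |U|=2: {5,7}:2  {6,7}:1
  |U|=3: {4,6,7}:1  {5,6,7}:3
  |U|=4: {3,4,6,7}:1  {4,5,6,7}:4
  |U|=5: {2,3,4,6,7}:1  {3,4,5,6,7}:5
  |U|=6: {1,2,3,4,6,7}:1  {2,3,4,5,6,7}:6
  start at 0(f): 7
  start at 5(d): 1
sum over floor = 8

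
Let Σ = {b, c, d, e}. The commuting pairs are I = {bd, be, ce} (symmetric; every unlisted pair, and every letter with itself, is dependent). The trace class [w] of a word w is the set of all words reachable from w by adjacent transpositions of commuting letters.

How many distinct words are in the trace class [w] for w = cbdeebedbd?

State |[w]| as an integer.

piece 0:c — minimal
piece 1:b rests on {0:c}
piece 2:d rests on {0:c}
piece 3:e rests on {2:d}
piece 4:e rests on {3:e}
piece 5:b rests on {1:b}
piece 6:e rests on {4:e}
piece 7:d rests on {6:e}
piece 8:b rests on {5:b}
piece 9:d rests on {7:d}
minimal pieces: {0:c}
ways to finish when only these pieces remain (= sum over removing one remaining piece with nothing left below it):
  1 left: {8}→1  {9}→1
  2 left: {5,8}→1  {7,9}→1  {8,9}→2
  3 left: {1,5,8}→1  {5,8,9}→3  {6,7,9}→1  {7,8,9}→3
  4 left: {1,5,8,9}→4  {4,6,7,9}→1  {5,7,8,9}→6  {6,7,8,9}→4
  5 left: {1,5,7,8,9}→10  {3,4,6,7,9}→1  {4,6,7,8,9}→5  {5,6,7,8,9}→10
  6 left: {1,5,6,7,8,9}→20  {2,3,4,6,7,9}→1  {3,4,6,7,8,9}→6  {4,5,6,7,8,9}→15
  7 left: {1,4,5,6,7,8,9}→35  {2,3,4,6,7,8,9}→7  {3,4,5,6,7,8,9}→21
  8 left: {1,3,4,5,6,7,8,9}→56  {2,3,4,5,6,7,8,9}→28
  placing 0:c first → 84 extensions

84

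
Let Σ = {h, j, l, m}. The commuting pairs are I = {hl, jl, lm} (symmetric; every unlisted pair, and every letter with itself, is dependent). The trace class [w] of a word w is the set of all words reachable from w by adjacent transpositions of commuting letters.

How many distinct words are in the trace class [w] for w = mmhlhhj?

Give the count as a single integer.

0(m) covers ∅
1(m) covers 0:m
2(h) covers 1:m
3(l) covers ∅
4(h) covers 2:h
5(h) covers 4:h
6(j) covers 5:h
floor of heap: 0:m, 3:l
completions by unplaced set U, small U first (add the entries for U minus each lowest piece of U):
  |U|=1: {3}:1  {6}:1
  |U|=2: {3,6}:2  {5,6}:1
  |U|=3: {3,5,6}:3  {4,5,6}:1
  |U|=4: {2,4,5,6}:1  {3,4,5,6}:4
  |U|=5: {1,2,4,5,6}:1  {2,3,4,5,6}:5
  start at 0(m): 6
  start at 3(l): 1
sum over floor = 7

7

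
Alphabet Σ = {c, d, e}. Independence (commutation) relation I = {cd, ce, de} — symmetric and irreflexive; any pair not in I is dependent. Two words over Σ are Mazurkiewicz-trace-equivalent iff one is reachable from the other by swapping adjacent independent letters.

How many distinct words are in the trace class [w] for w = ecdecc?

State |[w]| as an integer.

drop 0:e onto floor
drop 1:c onto floor
drop 2:d onto floor
drop 3:e onto {0:e}
drop 4:c onto {1:c}
drop 5:c onto {4:c}
ground layer = {0:e, 1:c, 2:d}
drop-orders for the pieces not yet dropped (sum over which currently-grounded one goes next):
  1 to go: {2} 1  {3} 1  {5} 1
  2 to go: {0,3} 1  {2,3} 2  {2,5} 2  {3,5} 2  {4,5} 1
  3 to go: {0,2,3} 3  {0,3,5} 3  {1,4,5} 1  {2,3,5} 6  {2,4,5} 3  {3,4,5} 3
  4 to go: {0,2,3,5} 12  {0,3,4,5} 6  {1,2,4,5} 4  {1,3,4,5} 4  {2,3,4,5} 12
  if 0:e drops first: 20 orders
  if 1:c drops first: 30 orders
  if 2:d drops first: 10 orders
heap linearizations: 60

60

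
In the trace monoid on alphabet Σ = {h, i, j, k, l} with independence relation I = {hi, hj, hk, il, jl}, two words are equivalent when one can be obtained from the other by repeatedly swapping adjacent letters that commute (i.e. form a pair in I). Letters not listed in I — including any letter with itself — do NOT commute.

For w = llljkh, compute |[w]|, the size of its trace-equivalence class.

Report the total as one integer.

9

piece 0:l — minimal
piece 1:l rests on {0:l}
piece 2:l rests on {1:l}
piece 3:j — minimal
piece 4:k rests on {2:l, 3:j}
piece 5:h rests on {2:l}
minimal pieces: {0:l, 3:j}
ways to finish when only these pieces remain (= sum over removing one remaining piece with nothing left below it):
  1 left: {4}→1  {5}→1
  2 left: {3,4}→1  {4,5}→2
  3 left: {2,4,5}→2  {3,4,5}→3
  4 left: {1,2,4,5}→2  {2,3,4,5}→5
  placing 0:l first → 7 extensions
  placing 3:j first → 2 extensions
total linear extensions = 9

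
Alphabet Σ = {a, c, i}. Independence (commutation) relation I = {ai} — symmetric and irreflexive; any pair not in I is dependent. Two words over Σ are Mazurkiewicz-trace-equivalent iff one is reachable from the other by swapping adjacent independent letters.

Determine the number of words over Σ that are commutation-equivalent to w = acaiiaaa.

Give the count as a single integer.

0(a) covers ∅
1(c) covers 0:a
2(a) covers 1:c
3(i) covers 1:c
4(i) covers 3:i
5(a) covers 2:a
6(a) covers 5:a
7(a) covers 6:a
floor of heap: 0:a
completions by unplaced set U, small U first (add the entries for U minus each lowest piece of U):
  |U|=1: {4}:1  {7}:1
  |U|=2: {3,4}:1  {4,7}:2  {6,7}:1
  |U|=3: {3,4,7}:3  {4,6,7}:3  {5,6,7}:1
  |U|=4: {2,5,6,7}:1  {3,4,6,7}:6  {4,5,6,7}:4
  |U|=5: {2,4,5,6,7}:5  {3,4,5,6,7}:10
  |U|=6: {2,3,4,5,6,7}:15
  start at 0(a): 15

15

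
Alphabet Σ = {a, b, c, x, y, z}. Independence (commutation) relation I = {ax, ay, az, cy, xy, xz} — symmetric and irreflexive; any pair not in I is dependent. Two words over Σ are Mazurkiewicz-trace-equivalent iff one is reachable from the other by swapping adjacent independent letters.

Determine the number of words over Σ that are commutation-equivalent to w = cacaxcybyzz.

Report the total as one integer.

14

0(c) covers ∅
1(a) covers 0:c
2(c) covers 1:a
3(a) covers 2:c
4(x) covers 2:c
5(c) covers 3:a, 4:x
6(y) covers ∅
7(b) covers 5:c, 6:y
8(y) covers 7:b
9(z) covers 8:y
10(z) covers 9:z
floor of heap: 0:c, 6:y
completions by unplaced set U, small U first (add the entries for U minus each lowest piece of U):
  |U|=1: {10}:1
  |U|=2: {9,10}:1
  |U|=3: {8,9,10}:1
  |U|=4: {7,8,9,10}:1
  |U|=5: {5,7,8,9,10}:1  {6,7,8,9,10}:1
  |U|=6: {3,5,7,8,9,10}:1  {4,5,7,8,9,10}:1  {5,6,7,8,9,10}:2
  |U|=7: {3,4,5,7,8,9,10}:2  {3,5,6,7,8,9,10}:3  {4,5,6,7,8,9,10}:3
  |U|=8: {2,3,4,5,7,8,9,10}:2  {3,4,5,6,7,8,9,10}:8
  |U|=9: {1,2,3,4,5,7,8,9,10}:2  {2,3,4,5,6,7,8,9,10}:10
  start at 0(c): 12
  start at 6(y): 2
sum over floor = 14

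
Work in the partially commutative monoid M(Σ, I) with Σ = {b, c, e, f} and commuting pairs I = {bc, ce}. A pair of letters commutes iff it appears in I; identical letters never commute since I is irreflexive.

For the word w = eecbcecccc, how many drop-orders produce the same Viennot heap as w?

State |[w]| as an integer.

210

drop 0:e onto floor
drop 1:e onto {0:e}
drop 2:c onto floor
drop 3:b onto {1:e}
drop 4:c onto {2:c}
drop 5:e onto {3:b}
drop 6:c onto {4:c}
drop 7:c onto {6:c}
drop 8:c onto {7:c}
drop 9:c onto {8:c}
ground layer = {0:e, 2:c}
drop-orders for the pieces not yet dropped (sum over which currently-grounded one goes next):
  1 to go: {5} 1  {9} 1
  2 to go: {3,5} 1  {5,9} 2  {8,9} 1
  3 to go: {1,3,5} 1  {3,5,9} 3  {5,8,9} 3  {7,8,9} 1
  4 to go: {0,1,3,5} 1  {1,3,5,9} 4  {3,5,8,9} 6  {5,7,8,9} 4  {6,7,8,9} 1
  5 to go: {0,1,3,5,9} 5  {1,3,5,8,9} 10  {3,5,7,8,9} 10  {4,6,7,8,9} 1  {5,6,7,8,9} 5
  6 to go: {0,1,3,5,8,9} 15  {1,3,5,7,8,9} 20  {2,4,6,7,8,9} 1  {3,5,6,7,8,9} 15  {4,5,6,7,8,9} 6
  7 to go: {0,1,3,5,7,8,9} 35  {1,3,5,6,7,8,9} 35  {2,4,5,6,7,8,9} 7  {3,4,5,6,7,8,9} 21
  8 to go: {0,1,3,5,6,7,8,9} 70  {1,3,4,5,6,7,8,9} 56  {2,3,4,5,6,7,8,9} 28
  if 0:e drops first: 84 orders
  if 2:c drops first: 126 orders
heap linearizations: 210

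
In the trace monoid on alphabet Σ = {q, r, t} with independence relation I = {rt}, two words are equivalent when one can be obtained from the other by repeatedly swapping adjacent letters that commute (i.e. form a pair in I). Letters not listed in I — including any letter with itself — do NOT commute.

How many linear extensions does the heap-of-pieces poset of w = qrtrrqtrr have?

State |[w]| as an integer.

#0=q has no predecessor
#1=r depends on [0:q]
#2=t depends on [0:q]
#3=r depends on [1:r]
#4=r depends on [3:r]
#5=q depends on [2:t, 4:r]
#6=t depends on [5:q]
#7=r depends on [5:q]
#8=r depends on [7:r]
sources: [0:q]
N(rest) = Σ N(rest − s) over sources s of rest; N(one piece) = 1:
  size 1 → [6]=1  [8]=1
  size 2 → [6,8]=2  [7,8]=1
  size 3 → [6,7,8]=3
  size 4 → [5,6,7,8]=3
  size 5 → [2,5,6,7,8]=3  [4,5,6,7,8]=3
  size 6 → [2,4,5,6,7,8]=6  [3,4,5,6,7,8]=3
  size 7 → [1,3,4,5,6,7,8]=3  [2,3,4,5,6,7,8]=9
  first=0(q) contributes 12

12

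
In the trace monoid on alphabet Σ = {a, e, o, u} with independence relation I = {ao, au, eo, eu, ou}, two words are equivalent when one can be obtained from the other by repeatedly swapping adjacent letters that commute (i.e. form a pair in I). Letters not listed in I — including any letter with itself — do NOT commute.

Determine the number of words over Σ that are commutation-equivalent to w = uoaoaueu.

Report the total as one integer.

0(u) covers ∅
1(o) covers ∅
2(a) covers ∅
3(o) covers 1:o
4(a) covers 2:a
5(u) covers 0:u
6(e) covers 4:a
7(u) covers 5:u
floor of heap: 0:u, 1:o, 2:a
completions by unplaced set U, small U first (add the entries for U minus each lowest piece of U):
  |U|=1: {3}:1  {6}:1  {7}:1
  |U|=2: {1,3}:1  {3,6}:2  {3,7}:2  {4,6}:1  {5,7}:1  {6,7}:2
  |U|=3: {0,5,7}:1  {1,3,6}:3  {1,3,7}:3  {2,4,6}:1  {3,4,6}:3  {3,5,7}:3  {3,6,7}:6  {4,6,7}:3  {5,6,7}:3
  |U|=4: {0,3,5,7}:4  {0,5,6,7}:4  {1,3,4,6}:6  {1,3,5,7}:6  {1,3,6,7}:12  {2,3,4,6}:4  {2,4,6,7}:4  {3,4,6,7}:12  {3,5,6,7}:12  {4,5,6,7}:6
  |U|=5: {0,1,3,5,7}:10  {0,3,5,6,7}:20  {0,4,5,6,7}:10  {1,2,3,4,6}:10  {1,3,4,6,7}:30  {1,3,5,6,7}:30  {2,3,4,6,7}:20  {2,4,5,6,7}:10  {3,4,5,6,7}:30
  |U|=6: {0,1,3,5,6,7}:60  {0,2,4,5,6,7}:20  {0,3,4,5,6,7}:60  {1,2,3,4,6,7}:60  {1,3,4,5,6,7}:90  {2,3,4,5,6,7}:60
  start at 0(u): 210
  start at 1(o): 140
  start at 2(a): 210
sum over floor = 560

560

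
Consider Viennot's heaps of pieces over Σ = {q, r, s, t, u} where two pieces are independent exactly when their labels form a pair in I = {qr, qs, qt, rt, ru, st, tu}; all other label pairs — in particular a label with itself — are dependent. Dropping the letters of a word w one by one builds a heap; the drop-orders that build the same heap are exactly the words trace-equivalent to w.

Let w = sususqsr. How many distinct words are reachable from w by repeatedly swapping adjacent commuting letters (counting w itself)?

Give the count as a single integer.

4

#0=s has no predecessor
#1=u depends on [0:s]
#2=s depends on [1:u]
#3=u depends on [2:s]
#4=s depends on [3:u]
#5=q depends on [3:u]
#6=s depends on [4:s]
#7=r depends on [6:s]
sources: [0:s]
N(rest) = Σ N(rest − s) over sources s of rest; N(one piece) = 1:
  size 1 → [5]=1  [7]=1
  size 2 → [5,7]=2  [6,7]=1
  size 3 → [4,6,7]=1  [5,6,7]=3
  size 4 → [4,5,6,7]=4
  size 5 → [3,4,5,6,7]=4
  size 6 → [2,3,4,5,6,7]=4
  first=0(s) contributes 4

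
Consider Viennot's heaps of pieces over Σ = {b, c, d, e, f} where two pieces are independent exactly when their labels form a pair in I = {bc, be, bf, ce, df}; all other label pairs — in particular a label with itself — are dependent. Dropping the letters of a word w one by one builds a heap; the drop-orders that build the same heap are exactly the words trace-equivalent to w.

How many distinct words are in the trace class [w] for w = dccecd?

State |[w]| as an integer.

drop 0:d onto floor
drop 1:c onto {0:d}
drop 2:c onto {1:c}
drop 3:e onto {0:d}
drop 4:c onto {2:c}
drop 5:d onto {3:e, 4:c}
ground layer = {0:d}
drop-orders for the pieces not yet dropped (sum over which currently-grounded one goes next):
  1 to go: {5} 1
  2 to go: {3,5} 1  {4,5} 1
  3 to go: {2,4,5} 1  {3,4,5} 2
  4 to go: {1,2,4,5} 1  {2,3,4,5} 3
  if 0:d drops first: 4 orders

4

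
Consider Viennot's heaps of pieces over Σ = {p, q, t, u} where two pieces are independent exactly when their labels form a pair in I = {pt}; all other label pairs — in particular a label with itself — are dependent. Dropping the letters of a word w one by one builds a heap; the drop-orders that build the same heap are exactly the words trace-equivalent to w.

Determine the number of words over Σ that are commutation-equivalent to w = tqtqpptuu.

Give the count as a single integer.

piece 0:t — minimal
piece 1:q rests on {0:t}
piece 2:t rests on {1:q}
piece 3:q rests on {2:t}
piece 4:p rests on {3:q}
piece 5:p rests on {4:p}
piece 6:t rests on {3:q}
piece 7:u rests on {5:p, 6:t}
piece 8:u rests on {7:u}
minimal pieces: {0:t}
ways to finish when only these pieces remain (= sum over removing one remaining piece with nothing left below it):
  1 left: {8}→1
  2 left: {7,8}→1
  3 left: {5,7,8}→1  {6,7,8}→1
  4 left: {4,5,7,8}→1  {5,6,7,8}→2
  5 left: {4,5,6,7,8}→3
  6 left: {3,4,5,6,7,8}→3
  7 left: {2,3,4,5,6,7,8}→3
  placing 0:t first → 3 extensions

3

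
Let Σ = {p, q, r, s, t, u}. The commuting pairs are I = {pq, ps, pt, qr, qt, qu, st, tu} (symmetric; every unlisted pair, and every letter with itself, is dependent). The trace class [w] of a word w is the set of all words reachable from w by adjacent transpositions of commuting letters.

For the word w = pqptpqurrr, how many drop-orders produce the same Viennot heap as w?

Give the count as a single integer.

piece 0:p — minimal
piece 1:q — minimal
piece 2:p rests on {0:p}
piece 3:t — minimal
piece 4:p rests on {2:p}
piece 5:q rests on {1:q}
piece 6:u rests on {4:p}
piece 7:r rests on {3:t, 6:u}
piece 8:r rests on {7:r}
piece 9:r rests on {8:r}
minimal pieces: {0:p, 1:q, 3:t}
ways to finish when only these pieces remain (= sum over removing one remaining piece with nothing left below it):
  1 left: {5}→1  {9}→1
  2 left: {1,5}→1  {5,9}→2  {8,9}→1
  3 left: {1,5,9}→3  {5,8,9}→3  {7,8,9}→1
  4 left: {1,5,8,9}→6  {3,7,8,9}→1  {5,7,8,9}→4  {6,7,8,9}→1
  5 left: {1,5,7,8,9}→10  {3,5,7,8,9}→5  {3,6,7,8,9}→2  {4,6,7,8,9}→1  {5,6,7,8,9}→5
  6 left: {1,3,5,7,8,9}→15  {1,5,6,7,8,9}→15  {2,4,6,7,8,9}→1  {3,4,6,7,8,9}→3  {3,5,6,7,8,9}→12  {4,5,6,7,8,9}→6
  7 left: {0,2,4,6,7,8,9}→1  {1,3,5,6,7,8,9}→42  {1,4,5,6,7,8,9}→21  {2,3,4,6,7,8,9}→4  {2,4,5,6,7,8,9}→7  {3,4,5,6,7,8,9}→21
  8 left: {0,2,3,4,6,7,8,9}→5  {0,2,4,5,6,7,8,9}→8  {1,2,4,5,6,7,8,9}→28  {1,3,4,5,6,7,8,9}→84  {2,3,4,5,6,7,8,9}→32
  placing 0:p first → 144 extensions
  placing 1:q first → 45 extensions
  placing 3:t first → 36 extensions
total linear extensions = 225

225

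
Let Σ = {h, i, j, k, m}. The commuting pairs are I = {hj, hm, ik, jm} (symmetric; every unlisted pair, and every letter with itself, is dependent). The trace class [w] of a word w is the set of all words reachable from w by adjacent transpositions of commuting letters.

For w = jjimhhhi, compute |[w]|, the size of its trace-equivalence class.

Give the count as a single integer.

#0=j has no predecessor
#1=j depends on [0:j]
#2=i depends on [1:j]
#3=m depends on [2:i]
#4=h depends on [2:i]
#5=h depends on [4:h]
#6=h depends on [5:h]
#7=i depends on [3:m, 6:h]
sources: [0:j]
N(rest) = Σ N(rest − s) over sources s of rest; N(one piece) = 1:
  size 1 → [7]=1
  size 2 → [3,7]=1  [6,7]=1
  size 3 → [3,6,7]=2  [5,6,7]=1
  size 4 → [3,5,6,7]=3  [4,5,6,7]=1
  size 5 → [3,4,5,6,7]=4
  size 6 → [2,3,4,5,6,7]=4
  first=0(j) contributes 4

4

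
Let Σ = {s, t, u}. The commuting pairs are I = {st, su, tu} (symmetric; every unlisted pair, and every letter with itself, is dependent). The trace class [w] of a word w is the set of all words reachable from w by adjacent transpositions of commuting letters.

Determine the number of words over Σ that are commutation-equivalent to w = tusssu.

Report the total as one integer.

drop 0:t onto floor
drop 1:u onto floor
drop 2:s onto floor
drop 3:s onto {2:s}
drop 4:s onto {3:s}
drop 5:u onto {1:u}
ground layer = {0:t, 1:u, 2:s}
drop-orders for the pieces not yet dropped (sum over which currently-grounded one goes next):
  1 to go: {0} 1  {4} 1  {5} 1
  2 to go: {0,4} 2  {0,5} 2  {1,5} 1  {3,4} 1  {4,5} 2
  3 to go: {0,1,5} 3  {0,3,4} 3  {0,4,5} 6  {1,4,5} 3  {2,3,4} 1  {3,4,5} 3
  4 to go: {0,1,4,5} 12  {0,2,3,4} 4  {0,3,4,5} 12  {1,3,4,5} 6  {2,3,4,5} 4
  if 0:t drops first: 10 orders
  if 1:u drops first: 20 orders
  if 2:s drops first: 30 orders
heap linearizations: 60

60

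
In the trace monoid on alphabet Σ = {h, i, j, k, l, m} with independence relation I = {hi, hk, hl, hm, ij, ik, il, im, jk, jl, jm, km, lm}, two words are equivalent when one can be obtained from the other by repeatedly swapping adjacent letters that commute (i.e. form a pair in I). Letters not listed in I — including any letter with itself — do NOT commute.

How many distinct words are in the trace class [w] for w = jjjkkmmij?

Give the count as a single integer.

3780

#0=j has no predecessor
#1=j depends on [0:j]
#2=j depends on [1:j]
#3=k has no predecessor
#4=k depends on [3:k]
#5=m has no predecessor
#6=m depends on [5:m]
#7=i has no predecessor
#8=j depends on [2:j]
sources: [0:j, 3:k, 5:m, 7:i]
N(rest) = Σ N(rest − s) over sources s of rest; N(one piece) = 1:
  size 1 → [4]=1  [6]=1  [7]=1  [8]=1
  size 2 → [2,8]=1  [3,4]=1  [4,6]=2  [4,7]=2  [4,8]=2  [5,6]=1  [6,7]=2  [6,8]=2  [7,8]=2
  size 3 → [1,2,8]=1  [2,4,8]=3  [2,6,8]=3  [2,7,8]=3  [3,4,6]=3  [3,4,7]=3  [3,4,8]=3  [4,5,6]=3  [4,6,7]=6  [4,6,8]=6  [4,7,8]=6  [5,6,7]=3  [5,6,8]=3  [6,7,8]=6
  size 4 → [0,1,2,8]=1  [1,2,4,8]=4  [1,2,6,8]=4  [1,2,7,8]=4  [2,3,4,8]=6  [2,4,6,8]=12  [2,4,7,8]=12  [2,5,6,8]=6  [2,6,7,8]=12  [3,4,5,6]=6  [3,4,6,7]=12  [3,4,6,8]=12  [3,4,7,8]=12  [4,5,6,7]=12  [4,5,6,8]=12  [4,6,7,8]=24  [5,6,7,8]=12
  size 5 → [0,1,2,4,8]=5  [0,1,2,6,8]=5  [0,1,2,7,8]=5  [1,2,3,4,8]=10  [1,2,4,6,8]=20  [1,2,4,7,8]=20  [1,2,5,6,8]=10  [1,2,6,7,8]=20  [2,3,4,6,8]=30  [2,3,4,7,8]=30  [2,4,5,6,8]=30  [2,4,6,7,8]=60  [2,5,6,7,8]=30  [3,4,5,6,7]=30  [3,4,5,6,8]=30  [3,4,6,7,8]=60  [4,5,6,7,8]=60
  size 6 → [0,1,2,3,4,8]=15  [0,1,2,4,6,8]=30  [0,1,2,4,7,8]=30  [0,1,2,5,6,8]=15  [0,1,2,6,7,8]=30  [1,2,3,4,6,8]=60  [1,2,3,4,7,8]=60  [1,2,4,5,6,8]=60  [1,2,4,6,7,8]=120  [1,2,5,6,7,8]=60  [2,3,4,5,6,8]=90  [2,3,4,6,7,8]=180  [2,4,5,6,7,8]=180  [3,4,5,6,7,8]=180
  size 7 → [0,1,2,3,4,6,8]=105  [0,1,2,3,4,7,8]=105  [0,1,2,4,5,6,8]=105  [0,1,2,4,6,7,8]=210  [0,1,2,5,6,7,8]=105  [1,2,3,4,5,6,8]=210  [1,2,3,4,6,7,8]=420  [1,2,4,5,6,7,8]=420  [2,3,4,5,6,7,8]=630
  first=0(j) contributes 1680
  first=3(k) contributes 840
  first=5(m) contributes 840
  first=7(i) contributes 420
|[w]| = 3780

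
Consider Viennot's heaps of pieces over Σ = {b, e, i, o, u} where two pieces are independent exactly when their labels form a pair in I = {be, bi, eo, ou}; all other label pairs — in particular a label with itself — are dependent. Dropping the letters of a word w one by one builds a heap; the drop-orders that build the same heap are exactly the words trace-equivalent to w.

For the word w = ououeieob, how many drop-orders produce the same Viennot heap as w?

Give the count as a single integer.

30

0(o) covers ∅
1(u) covers ∅
2(o) covers 0:o
3(u) covers 1:u
4(e) covers 3:u
5(i) covers 2:o, 4:e
6(e) covers 5:i
7(o) covers 5:i
8(b) covers 7:o
floor of heap: 0:o, 1:u
completions by unplaced set U, small U first (add the entries for U minus each lowest piece of U):
  |U|=1: {6}:1  {8}:1
  |U|=2: {6,8}:2  {7,8}:1
  |U|=3: {6,7,8}:3
  |U|=4: {5,6,7,8}:3
  |U|=5: {2,5,6,7,8}:3  {4,5,6,7,8}:3
  |U|=6: {0,2,5,6,7,8}:3  {2,4,5,6,7,8}:6  {3,4,5,6,7,8}:3
  |U|=7: {0,2,4,5,6,7,8}:9  {1,3,4,5,6,7,8}:3  {2,3,4,5,6,7,8}:9
  start at 0(o): 12
  start at 1(u): 18
sum over floor = 30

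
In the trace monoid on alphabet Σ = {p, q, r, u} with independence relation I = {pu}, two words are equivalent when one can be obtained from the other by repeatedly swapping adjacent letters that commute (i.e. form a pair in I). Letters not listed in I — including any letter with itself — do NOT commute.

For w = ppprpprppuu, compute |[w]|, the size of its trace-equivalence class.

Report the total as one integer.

6

piece 0:p — minimal
piece 1:p rests on {0:p}
piece 2:p rests on {1:p}
piece 3:r rests on {2:p}
piece 4:p rests on {3:r}
piece 5:p rests on {4:p}
piece 6:r rests on {5:p}
piece 7:p rests on {6:r}
piece 8:p rests on {7:p}
piece 9:u rests on {6:r}
piece 10:u rests on {9:u}
minimal pieces: {0:p}
ways to finish when only these pieces remain (= sum over removing one remaining piece with nothing left below it):
  1 left: {8}→1  {10}→1
  2 left: {7,8}→1  {8,10}→2  {9,10}→1
  3 left: {7,8,10}→3  {8,9,10}→3
  4 left: {7,8,9,10}→6
  5 left: {6,7,8,9,10}→6
  6 left: {5,6,7,8,9,10}→6
  7 left: {4,5,6,7,8,9,10}→6
  8 left: {3,4,5,6,7,8,9,10}→6
  9 left: {2,3,4,5,6,7,8,9,10}→6
  placing 0:p first → 6 extensions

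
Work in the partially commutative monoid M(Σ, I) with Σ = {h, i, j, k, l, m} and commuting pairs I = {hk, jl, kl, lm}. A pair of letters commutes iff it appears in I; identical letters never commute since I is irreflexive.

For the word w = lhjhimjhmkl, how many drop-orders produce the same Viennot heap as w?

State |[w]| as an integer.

3

drop 0:l onto floor
drop 1:h onto {0:l}
drop 2:j onto {1:h}
drop 3:h onto {2:j}
drop 4:i onto {3:h}
drop 5:m onto {4:i}
drop 6:j onto {5:m}
drop 7:h onto {6:j}
drop 8:m onto {7:h}
drop 9:k onto {8:m}
drop 10:l onto {7:h}
ground layer = {0:l}
drop-orders for the pieces not yet dropped (sum over which currently-grounded one goes next):
  1 to go: {9} 1  {10} 1
  2 to go: {8,9} 1  {9,10} 2
  3 to go: {8,9,10} 3
  4 to go: {7,8,9,10} 3
  5 to go: {6,7,8,9,10} 3
  6 to go: {5,6,7,8,9,10} 3
  7 to go: {4,5,6,7,8,9,10} 3
  8 to go: {3,4,5,6,7,8,9,10} 3
  9 to go: {2,3,4,5,6,7,8,9,10} 3
  if 0:l drops first: 3 orders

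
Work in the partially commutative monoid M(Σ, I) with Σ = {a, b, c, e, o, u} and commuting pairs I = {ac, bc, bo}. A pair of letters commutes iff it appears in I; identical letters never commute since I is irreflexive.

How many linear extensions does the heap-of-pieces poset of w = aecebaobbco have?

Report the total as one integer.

#0=a has no predecessor
#1=e depends on [0:a]
#2=c depends on [1:e]
#3=e depends on [2:c]
#4=b depends on [3:e]
#5=a depends on [4:b]
#6=o depends on [5:a]
#7=b depends on [5:a]
#8=b depends on [7:b]
#9=c depends on [6:o]
#10=o depends on [9:c]
sources: [0:a]
N(rest) = Σ N(rest − s) over sources s of rest; N(one piece) = 1:
  size 1 → [8]=1  [10]=1
  size 2 → [7,8]=1  [8,10]=2  [9,10]=1
  size 3 → [6,9,10]=1  [7,8,10]=3  [8,9,10]=3
  size 4 → [6,8,9,10]=4  [7,8,9,10]=6
  size 5 → [6,7,8,9,10]=10
  size 6 → [5,6,7,8,9,10]=10
  size 7 → [4,5,6,7,8,9,10]=10
  size 8 → [3,4,5,6,7,8,9,10]=10
  size 9 → [2,3,4,5,6,7,8,9,10]=10
  first=0(a) contributes 10

10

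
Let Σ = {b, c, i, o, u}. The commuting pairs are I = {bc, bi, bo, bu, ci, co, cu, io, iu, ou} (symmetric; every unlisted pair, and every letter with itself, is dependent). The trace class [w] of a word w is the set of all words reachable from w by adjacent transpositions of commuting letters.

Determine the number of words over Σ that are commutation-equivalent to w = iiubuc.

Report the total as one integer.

180

0(i) covers ∅
1(i) covers 0:i
2(u) covers ∅
3(b) covers ∅
4(u) covers 2:u
5(c) covers ∅
floor of heap: 0:i, 2:u, 3:b, 5:c
completions by unplaced set U, small U first (add the entries for U minus each lowest piece of U):
  |U|=1: {1}:1  {3}:1  {4}:1  {5}:1
  |U|=2: {0,1}:1  {1,3}:2  {1,4}:2  {1,5}:2  {2,4}:1  {3,4}:2  {3,5}:2  {4,5}:2
  |U|=3: {0,1,3}:3  {0,1,4}:3  {0,1,5}:3  {1,2,4}:3  {1,3,4}:6  {1,3,5}:6  {1,4,5}:6  {2,3,4}:3  {2,4,5}:3  {3,4,5}:6
  |U|=4: {0,1,2,4}:6  {0,1,3,4}:12  {0,1,3,5}:12  {0,1,4,5}:12  {1,2,3,4}:12  {1,2,4,5}:12  {1,3,4,5}:24  {2,3,4,5}:12
  start at 0(i): 60
  start at 2(u): 60
  start at 3(b): 30
  start at 5(c): 30
sum over floor = 180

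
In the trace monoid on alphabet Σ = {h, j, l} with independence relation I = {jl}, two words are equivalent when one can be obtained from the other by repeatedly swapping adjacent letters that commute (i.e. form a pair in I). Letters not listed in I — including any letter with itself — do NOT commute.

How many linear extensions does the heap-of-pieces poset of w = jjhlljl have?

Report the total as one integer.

4

0(j) covers ∅
1(j) covers 0:j
2(h) covers 1:j
3(l) covers 2:h
4(l) covers 3:l
5(j) covers 2:h
6(l) covers 4:l
floor of heap: 0:j
completions by unplaced set U, small U first (add the entries for U minus each lowest piece of U):
  |U|=1: {5}:1  {6}:1
  |U|=2: {4,6}:1  {5,6}:2
  |U|=3: {3,4,6}:1  {4,5,6}:3
  |U|=4: {3,4,5,6}:4
  |U|=5: {2,3,4,5,6}:4
  start at 0(j): 4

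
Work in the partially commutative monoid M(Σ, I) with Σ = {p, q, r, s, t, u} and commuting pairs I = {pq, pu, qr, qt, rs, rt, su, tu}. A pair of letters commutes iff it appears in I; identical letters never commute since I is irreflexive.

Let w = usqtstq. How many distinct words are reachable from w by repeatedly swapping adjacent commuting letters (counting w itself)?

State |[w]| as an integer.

drop 0:u onto floor
drop 1:s onto floor
drop 2:q onto {0:u, 1:s}
drop 3:t onto {1:s}
drop 4:s onto {2:q, 3:t}
drop 5:t onto {4:s}
drop 6:q onto {4:s}
ground layer = {0:u, 1:s}
drop-orders for the pieces not yet dropped (sum over which currently-grounded one goes next):
  1 to go: {5} 1  {6} 1
  2 to go: {5,6} 2
  3 to go: {4,5,6} 2
  4 to go: {2,4,5,6} 2  {3,4,5,6} 2
  5 to go: {0,2,4,5,6} 2  {2,3,4,5,6} 4
  if 0:u drops first: 4 orders
  if 1:s drops first: 6 orders
heap linearizations: 10

10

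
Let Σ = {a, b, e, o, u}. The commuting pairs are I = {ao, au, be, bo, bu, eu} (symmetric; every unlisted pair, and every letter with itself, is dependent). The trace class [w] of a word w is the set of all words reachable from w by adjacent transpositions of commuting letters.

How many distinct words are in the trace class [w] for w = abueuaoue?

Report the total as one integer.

drop 0:a onto floor
drop 1:b onto {0:a}
drop 2:u onto floor
drop 3:e onto {0:a}
drop 4:u onto {2:u}
drop 5:a onto {1:b, 3:e}
drop 6:o onto {3:e, 4:u}
drop 7:u onto {6:o}
drop 8:e onto {5:a, 6:o}
ground layer = {0:a, 2:u}
drop-orders for the pieces not yet dropped (sum over which currently-grounded one goes next):
  1 to go: {7} 1  {8} 1
  2 to go: {5,8} 1  {7,8} 2
  3 to go: {1,5,8} 1  {5,7,8} 3  {6,7,8} 2
  4 to go: {1,5,7,8} 4  {4,6,7,8} 2  {5,6,7,8} 5
  5 to go: {1,5,6,7,8} 9  {2,4,6,7,8} 2  {3,5,6,7,8} 5  {4,5,6,7,8} 7
  6 to go: {1,3,5,6,7,8} 14  {1,4,5,6,7,8} 16  {2,4,5,6,7,8} 9  {3,4,5,6,7,8} 12
  7 to go: {0,1,3,5,6,7,8} 14  {1,2,4,5,6,7,8} 25  {1,3,4,5,6,7,8} 42  {2,3,4,5,6,7,8} 21
  if 0:a drops first: 88 orders
  if 2:u drops first: 56 orders
heap linearizations: 144

144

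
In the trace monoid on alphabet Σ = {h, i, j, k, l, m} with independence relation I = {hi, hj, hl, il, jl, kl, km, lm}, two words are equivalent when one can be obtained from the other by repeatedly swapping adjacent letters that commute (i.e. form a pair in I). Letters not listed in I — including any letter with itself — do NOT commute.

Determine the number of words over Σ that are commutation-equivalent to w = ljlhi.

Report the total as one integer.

30

0(l) covers ∅
1(j) covers ∅
2(l) covers 0:l
3(h) covers ∅
4(i) covers 1:j
floor of heap: 0:l, 1:j, 3:h
completions by unplaced set U, small U first (add the entries for U minus each lowest piece of U):
  |U|=1: {2}:1  {3}:1  {4}:1
  |U|=2: {0,2}:1  {1,4}:1  {2,3}:2  {2,4}:2  {3,4}:2
  |U|=3: {0,2,3}:3  {0,2,4}:3  {1,2,4}:3  {1,3,4}:3  {2,3,4}:6
  start at 0(l): 12
  start at 1(j): 12
  start at 3(h): 6
sum over floor = 30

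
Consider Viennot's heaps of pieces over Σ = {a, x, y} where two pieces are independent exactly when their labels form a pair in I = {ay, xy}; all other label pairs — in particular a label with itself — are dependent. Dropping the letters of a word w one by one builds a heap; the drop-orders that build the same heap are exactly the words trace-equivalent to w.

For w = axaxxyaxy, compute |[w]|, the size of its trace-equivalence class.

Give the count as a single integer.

0(a) covers ∅
1(x) covers 0:a
2(a) covers 1:x
3(x) covers 2:a
4(x) covers 3:x
5(y) covers ∅
6(a) covers 4:x
7(x) covers 6:a
8(y) covers 5:y
floor of heap: 0:a, 5:y
completions by unplaced set U, small U first (add the entries for U minus each lowest piece of U):
  |U|=1: {7}:1  {8}:1
  |U|=2: {5,8}:1  {6,7}:1  {7,8}:2
  |U|=3: {4,6,7}:1  {5,7,8}:3  {6,7,8}:3
  |U|=4: {3,4,6,7}:1  {4,6,7,8}:4  {5,6,7,8}:6
  |U|=5: {2,3,4,6,7}:1  {3,4,6,7,8}:5  {4,5,6,7,8}:10
  |U|=6: {1,2,3,4,6,7}:1  {2,3,4,6,7,8}:6  {3,4,5,6,7,8}:15
  |U|=7: {0,1,2,3,4,6,7}:1  {1,2,3,4,6,7,8}:7  {2,3,4,5,6,7,8}:21
  start at 0(a): 28
  start at 5(y): 8
sum over floor = 36

36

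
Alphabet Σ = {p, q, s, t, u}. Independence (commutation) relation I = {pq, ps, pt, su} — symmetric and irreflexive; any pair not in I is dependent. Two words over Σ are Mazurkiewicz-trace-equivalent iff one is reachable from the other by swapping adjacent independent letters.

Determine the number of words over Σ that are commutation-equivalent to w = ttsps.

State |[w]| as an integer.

drop 0:t onto floor
drop 1:t onto {0:t}
drop 2:s onto {1:t}
drop 3:p onto floor
drop 4:s onto {2:s}
ground layer = {0:t, 3:p}
drop-orders for the pieces not yet dropped (sum over which currently-grounded one goes next):
  1 to go: {3} 1  {4} 1
  2 to go: {2,4} 1  {3,4} 2
  3 to go: {1,2,4} 1  {2,3,4} 3
  if 0:t drops first: 4 orders
  if 3:p drops first: 1 orders
heap linearizations: 5

5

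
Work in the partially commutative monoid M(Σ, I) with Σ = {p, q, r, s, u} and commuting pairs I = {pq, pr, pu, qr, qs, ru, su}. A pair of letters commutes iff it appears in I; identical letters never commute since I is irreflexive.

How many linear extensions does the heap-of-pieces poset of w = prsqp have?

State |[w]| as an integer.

#0=p has no predecessor
#1=r has no predecessor
#2=s depends on [0:p, 1:r]
#3=q has no predecessor
#4=p depends on [2:s]
sources: [0:p, 1:r, 3:q]
N(rest) = Σ N(rest − s) over sources s of rest; N(one piece) = 1:
  size 1 → [3]=1  [4]=1
  size 2 → [2,4]=1  [3,4]=2
  size 3 → [0,2,4]=1  [1,2,4]=1  [2,3,4]=3
  first=0(p) contributes 4
  first=1(r) contributes 4
  first=3(q) contributes 2
|[w]| = 10

10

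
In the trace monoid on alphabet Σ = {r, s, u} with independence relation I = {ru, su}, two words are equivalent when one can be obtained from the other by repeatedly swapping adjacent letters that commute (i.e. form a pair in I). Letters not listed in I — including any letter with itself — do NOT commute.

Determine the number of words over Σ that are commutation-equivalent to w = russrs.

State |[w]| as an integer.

6

drop 0:r onto floor
drop 1:u onto floor
drop 2:s onto {0:r}
drop 3:s onto {2:s}
drop 4:r onto {3:s}
drop 5:s onto {4:r}
ground layer = {0:r, 1:u}
drop-orders for the pieces not yet dropped (sum over which currently-grounded one goes next):
  1 to go: {1} 1  {5} 1
  2 to go: {1,5} 2  {4,5} 1
  3 to go: {1,4,5} 3  {3,4,5} 1
  4 to go: {1,3,4,5} 4  {2,3,4,5} 1
  if 0:r drops first: 5 orders
  if 1:u drops first: 1 orders
heap linearizations: 6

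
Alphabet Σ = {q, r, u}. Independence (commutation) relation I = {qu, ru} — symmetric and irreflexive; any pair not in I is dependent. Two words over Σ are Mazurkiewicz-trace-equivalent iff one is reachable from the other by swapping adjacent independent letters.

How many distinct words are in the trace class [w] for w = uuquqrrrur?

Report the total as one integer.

210

piece 0:u — minimal
piece 1:u rests on {0:u}
piece 2:q — minimal
piece 3:u rests on {1:u}
piece 4:q rests on {2:q}
piece 5:r rests on {4:q}
piece 6:r rests on {5:r}
piece 7:r rests on {6:r}
piece 8:u rests on {3:u}
piece 9:r rests on {7:r}
minimal pieces: {0:u, 2:q}
ways to finish when only these pieces remain (= sum over removing one remaining piece with nothing left below it):
  1 left: {8}→1  {9}→1
  2 left: {3,8}→1  {7,9}→1  {8,9}→2
  3 left: {1,3,8}→1  {3,8,9}→3  {6,7,9}→1  {7,8,9}→3
  4 left: {0,1,3,8}→1  {1,3,8,9}→4  {3,7,8,9}→6  {5,6,7,9}→1  {6,7,8,9}→4
  5 left: {0,1,3,8,9}→5  {1,3,7,8,9}→10  {3,6,7,8,9}→10  {4,5,6,7,9}→1  {5,6,7,8,9}→5
  6 left: {0,1,3,7,8,9}→15  {1,3,6,7,8,9}→20  {2,4,5,6,7,9}→1  {3,5,6,7,8,9}→15  {4,5,6,7,8,9}→6
  7 left: {0,1,3,6,7,8,9}→35  {1,3,5,6,7,8,9}→35  {2,4,5,6,7,8,9}→7  {3,4,5,6,7,8,9}→21
  8 left: {0,1,3,5,6,7,8,9}→70  {1,3,4,5,6,7,8,9}→56  {2,3,4,5,6,7,8,9}→28
  placing 0:u first → 84 extensions
  placing 2:q first → 126 extensions
total linear extensions = 210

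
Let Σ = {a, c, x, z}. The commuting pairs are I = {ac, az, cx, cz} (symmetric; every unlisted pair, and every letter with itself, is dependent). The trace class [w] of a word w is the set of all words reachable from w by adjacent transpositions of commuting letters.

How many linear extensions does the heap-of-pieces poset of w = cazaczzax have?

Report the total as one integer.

720

drop 0:c onto floor
drop 1:a onto floor
drop 2:z onto floor
drop 3:a onto {1:a}
drop 4:c onto {0:c}
drop 5:z onto {2:z}
drop 6:z onto {5:z}
drop 7:a onto {3:a}
drop 8:x onto {6:z, 7:a}
ground layer = {0:c, 1:a, 2:z}
drop-orders for the pieces not yet dropped (sum over which currently-grounded one goes next):
  1 to go: {4} 1  {8} 1
  2 to go: {0,4} 1  {4,8} 2  {6,8} 1  {7,8} 1
  3 to go: {0,4,8} 3  {3,7,8} 1  {4,6,8} 3  {4,7,8} 3  {5,6,8} 1  {6,7,8} 2
  4 to go: {0,4,6,8} 6  {0,4,7,8} 6  {1,3,7,8} 1  {2,5,6,8} 1  {3,4,7,8} 4  {3,6,7,8} 3  {4,5,6,8} 4  {4,6,7,8} 8  {5,6,7,8} 3
  5 to go: {0,3,4,7,8} 10  {0,4,5,6,8} 10  {0,4,6,7,8} 20  {1,3,4,7,8} 5  {1,3,6,7,8} 4  {2,4,5,6,8} 5  {2,5,6,7,8} 4  {3,4,6,7,8} 15  {3,5,6,7,8} 6  {4,5,6,7,8} 15
  6 to go: {0,1,3,4,7,8} 15  {0,2,4,5,6,8} 15  {0,3,4,6,7,8} 45  {0,4,5,6,7,8} 45  {1,3,4,6,7,8} 24  {1,3,5,6,7,8} 10  {2,3,5,6,7,8} 10  {2,4,5,6,7,8} 24  {3,4,5,6,7,8} 36
  7 to go: {0,1,3,4,6,7,8} 84  {0,2,4,5,6,7,8} 84  {0,3,4,5,6,7,8} 126  {1,2,3,5,6,7,8} 20  {1,3,4,5,6,7,8} 70  {2,3,4,5,6,7,8} 70
  if 0:c drops first: 160 orders
  if 1:a drops first: 280 orders
  if 2:z drops first: 280 orders
heap linearizations: 720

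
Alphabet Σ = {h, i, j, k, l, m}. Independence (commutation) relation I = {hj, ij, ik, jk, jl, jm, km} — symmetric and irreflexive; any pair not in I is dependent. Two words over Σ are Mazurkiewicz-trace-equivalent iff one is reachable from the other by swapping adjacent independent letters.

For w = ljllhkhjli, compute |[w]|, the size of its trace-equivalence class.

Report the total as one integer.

45

piece 0:l — minimal
piece 1:j — minimal
piece 2:l rests on {0:l}
piece 3:l rests on {2:l}
piece 4:h rests on {3:l}
piece 5:k rests on {4:h}
piece 6:h rests on {5:k}
piece 7:j rests on {1:j}
piece 8:l rests on {6:h}
piece 9:i rests on {8:l}
minimal pieces: {0:l, 1:j}
ways to finish when only these pieces remain (= sum over removing one remaining piece with nothing left below it):
  1 left: {7}→1  {9}→1
  2 left: {1,7}→1  {7,9}→2  {8,9}→1
  3 left: {1,7,9}→3  {6,8,9}→1  {7,8,9}→3
  4 left: {1,7,8,9}→6  {5,6,8,9}→1  {6,7,8,9}→4
  5 left: {1,6,7,8,9}→10  {4,5,6,8,9}→1  {5,6,7,8,9}→5
  6 left: {1,5,6,7,8,9}→15  {3,4,5,6,8,9}→1  {4,5,6,7,8,9}→6
  7 left: {1,4,5,6,7,8,9}→21  {2,3,4,5,6,8,9}→1  {3,4,5,6,7,8,9}→7
  8 left: {0,2,3,4,5,6,8,9}→1  {1,3,4,5,6,7,8,9}→28  {2,3,4,5,6,7,8,9}→8
  placing 0:l first → 36 extensions
  placing 1:j first → 9 extensions
total linear extensions = 45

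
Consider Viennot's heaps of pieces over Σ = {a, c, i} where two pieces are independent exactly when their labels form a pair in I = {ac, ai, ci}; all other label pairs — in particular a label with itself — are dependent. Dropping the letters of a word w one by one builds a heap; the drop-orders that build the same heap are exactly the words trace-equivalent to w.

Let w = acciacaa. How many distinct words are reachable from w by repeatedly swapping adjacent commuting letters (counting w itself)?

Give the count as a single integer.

280

0(a) covers ∅
1(c) covers ∅
2(c) covers 1:c
3(i) covers ∅
4(a) covers 0:a
5(c) covers 2:c
6(a) covers 4:a
7(a) covers 6:a
floor of heap: 0:a, 1:c, 3:i
completions by unplaced set U, small U first (add the entries for U minus each lowest piece of U):
  |U|=1: {3}:1  {5}:1  {7}:1
  |U|=2: {2,5}:1  {3,5}:2  {3,7}:2  {5,7}:2  {6,7}:1
  |U|=3: {1,2,5}:1  {2,3,5}:3  {2,5,7}:3  {3,5,7}:6  {3,6,7}:3  {4,6,7}:1  {5,6,7}:3
  |U|=4: {0,4,6,7}:1  {1,2,3,5}:4  {1,2,5,7}:4  {2,3,5,7}:12  {2,5,6,7}:6  {3,4,6,7}:4  {3,5,6,7}:12  {4,5,6,7}:4
  |U|=5: {0,3,4,6,7}:5  {0,4,5,6,7}:5  {1,2,3,5,7}:20  {1,2,5,6,7}:10  {2,3,5,6,7}:30  {2,4,5,6,7}:10  {3,4,5,6,7}:20
  |U|=6: {0,2,4,5,6,7}:15  {0,3,4,5,6,7}:30  {1,2,3,5,6,7}:60  {1,2,4,5,6,7}:20  {2,3,4,5,6,7}:60
  start at 0(a): 140
  start at 1(c): 105
  start at 3(i): 35
sum over floor = 280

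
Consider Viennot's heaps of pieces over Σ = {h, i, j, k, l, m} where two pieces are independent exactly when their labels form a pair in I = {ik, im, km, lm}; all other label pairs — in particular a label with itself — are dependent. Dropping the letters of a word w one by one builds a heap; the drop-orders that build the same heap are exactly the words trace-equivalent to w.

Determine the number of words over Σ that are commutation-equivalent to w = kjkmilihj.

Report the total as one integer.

10

#0=k has no predecessor
#1=j depends on [0:k]
#2=k depends on [1:j]
#3=m depends on [1:j]
#4=i depends on [1:j]
#5=l depends on [2:k, 4:i]
#6=i depends on [5:l]
#7=h depends on [3:m, 6:i]
#8=j depends on [7:h]
sources: [0:k]
N(rest) = Σ N(rest − s) over sources s of rest; N(one piece) = 1:
  size 1 → [8]=1
  size 2 → [7,8]=1
  size 3 → [3,7,8]=1  [6,7,8]=1
  size 4 → [3,6,7,8]=2  [5,6,7,8]=1
  size 5 → [2,5,6,7,8]=1  [3,5,6,7,8]=3  [4,5,6,7,8]=1
  size 6 → [2,3,5,6,7,8]=4  [2,4,5,6,7,8]=2  [3,4,5,6,7,8]=4
  size 7 → [2,3,4,5,6,7,8]=10
  first=0(k) contributes 10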